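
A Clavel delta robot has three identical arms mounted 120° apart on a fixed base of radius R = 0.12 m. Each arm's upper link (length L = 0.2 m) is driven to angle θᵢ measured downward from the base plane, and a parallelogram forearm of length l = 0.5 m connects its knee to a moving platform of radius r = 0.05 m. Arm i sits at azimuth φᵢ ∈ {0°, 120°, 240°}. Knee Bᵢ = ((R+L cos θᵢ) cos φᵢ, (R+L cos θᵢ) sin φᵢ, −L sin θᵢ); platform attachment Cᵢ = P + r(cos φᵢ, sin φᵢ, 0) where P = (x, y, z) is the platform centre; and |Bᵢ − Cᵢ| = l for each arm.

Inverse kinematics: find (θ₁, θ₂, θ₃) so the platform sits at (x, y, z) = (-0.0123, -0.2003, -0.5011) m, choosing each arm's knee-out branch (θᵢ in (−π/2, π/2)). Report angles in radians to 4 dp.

θ₁ = 0.6108, θ₂ = 0.9597, θ₃ = 0.0872

arm 1 (φ=0.0°): x'=-0.0123, y'=-0.2003
  A cos θ + B sin θ = C:  0.0823·cos θ + -0.5011·sin θ = -0.2200
  √(A²+B²)=0.5078;  θ1 = -1.4080+2.0188 ≈ 0.6108
arm 2 (φ=120.0°): x'=-0.1673, y'=0.1108
  e−x'=0.2373;  (l²−L²−(e−x')²−y'²−z²)/2L = -0.2742
  γ=atan2(-0.5011,0.2373)=-1.1285;  ψ=arccos(-0.4946)=2.0882;  θ2=γ+ψ≈0.9597
φ3=240.0° → target in arm frame (0.1796, 0.0895)
  A=-0.1096, B=-0.5011, C=(l²−L²−A²−y'²−z²)/(2L)=-0.1528
  γ=atan2(-0.5011,-0.1096)=-1.7862;  ψ=arccos(-0.2979)=1.8733;  θ3=γ+ψ≈0.0872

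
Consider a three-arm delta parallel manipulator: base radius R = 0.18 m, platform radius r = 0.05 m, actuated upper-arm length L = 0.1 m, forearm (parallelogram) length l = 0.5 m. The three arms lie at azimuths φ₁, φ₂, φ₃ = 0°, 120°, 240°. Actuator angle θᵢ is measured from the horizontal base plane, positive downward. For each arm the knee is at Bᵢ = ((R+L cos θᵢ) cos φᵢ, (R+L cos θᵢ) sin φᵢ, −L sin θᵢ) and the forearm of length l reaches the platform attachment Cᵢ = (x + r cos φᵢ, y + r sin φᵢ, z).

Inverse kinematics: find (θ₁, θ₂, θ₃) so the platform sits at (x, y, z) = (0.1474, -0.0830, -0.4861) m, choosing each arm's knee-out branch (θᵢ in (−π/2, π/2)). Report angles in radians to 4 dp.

θ₁ = 0.0001, θ₂ = 1.3092, θ₃ = 0.6980

φ1=0.0° → target in arm frame (0.1474, -0.0830)
  A=-0.0174, B=-0.4861, C=(l²−L²−A²−y'²−z²)/(2L)=-0.0174
  θ1 = atan2(B,A) + arccos(C/0.4864) = 0.0001
rotate P by −φ2: (-0.1456, -0.0862, -0.4861)
  A=0.2756, B=-0.4861, C=(l²−L²−A²−y'²−z²)/(2L)=-0.3983
  √(A²+B²)=0.5588;  θ2 = -1.0551+2.3643 ≈ 1.3092
rotate P by −φ3: (-0.0018, 0.1692, -0.4861)
  e−x'=0.1318;  (l²−L²−(e−x')²−y'²−z²)/2L = -0.2114
  γ=atan2(-0.4861,0.1318)=-1.3060;  ψ=arccos(-0.4198)=2.0040;  θ3=γ+ψ≈0.6980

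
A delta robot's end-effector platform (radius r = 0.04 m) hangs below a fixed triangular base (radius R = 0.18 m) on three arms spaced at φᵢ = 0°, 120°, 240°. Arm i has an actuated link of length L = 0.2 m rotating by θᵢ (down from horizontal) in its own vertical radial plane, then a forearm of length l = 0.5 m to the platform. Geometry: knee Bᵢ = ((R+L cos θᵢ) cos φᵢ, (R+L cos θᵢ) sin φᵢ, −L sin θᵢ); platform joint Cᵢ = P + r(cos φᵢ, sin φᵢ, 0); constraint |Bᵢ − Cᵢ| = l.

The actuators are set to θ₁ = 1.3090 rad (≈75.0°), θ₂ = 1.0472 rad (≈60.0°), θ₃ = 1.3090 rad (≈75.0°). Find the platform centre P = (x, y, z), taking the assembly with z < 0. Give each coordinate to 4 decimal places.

(-0.0291, 0.0503, -0.6389)

arm 1 at φ=0.0°: e+L cos θ1 = 0.1918;  centre 1 = (0.1918, 0.0000, -0.1932)
arm 2 at φ=120.0°: e+L cos θ2 = 0.2400;  centre 2 = (-0.1200, 0.2078, -0.1732)
centre 3 = (0.1918·cos240.0°, 0.1918·sin240.0°, -0.1932) = (-0.0959, -0.1661, -0.1932)
subtract pairs → two planes through P
plane₁₂: -0.6235x+0.4157y+0.0400z = 0.0135
Cramer: x(z) = -0.0101+0.0297z;  y(z) = 0.0174-0.0515z
quadratic in z: (1.0035)z²+(0.3726)z+(-0.1716)=0, √Δ=0.9098 → z ∈ {-0.6389, 0.2677}; z = -0.6389 (taking z<0)
x = -0.0291, y = 0.0503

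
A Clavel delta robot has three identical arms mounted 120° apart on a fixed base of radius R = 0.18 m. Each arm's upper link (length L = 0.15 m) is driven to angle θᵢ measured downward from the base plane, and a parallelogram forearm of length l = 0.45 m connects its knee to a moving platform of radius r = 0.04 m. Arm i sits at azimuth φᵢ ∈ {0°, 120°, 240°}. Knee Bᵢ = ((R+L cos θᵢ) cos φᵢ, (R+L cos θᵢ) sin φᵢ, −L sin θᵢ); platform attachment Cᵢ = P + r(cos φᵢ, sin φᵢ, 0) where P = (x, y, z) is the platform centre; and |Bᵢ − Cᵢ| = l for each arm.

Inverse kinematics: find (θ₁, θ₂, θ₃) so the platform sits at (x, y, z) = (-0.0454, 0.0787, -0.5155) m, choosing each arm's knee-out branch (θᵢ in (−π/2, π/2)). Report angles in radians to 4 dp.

θ₁ = 1.2218, θ₂ = 0.6985, θ₃ = 1.2220

φ1=0.0° → target in arm frame (-0.0454, 0.0787)
  e−x'=0.1854;  (l²−L²−(e−x')²−y'²−z²)/2L = -0.4210
  θ1 = atan2(B,A) + arccos(C/0.5478) = 1.2218
rotate P by −φ2: (0.0909, 0.0000, -0.5155)
  e−x'=0.0491;  (l²−L²−(e−x')²−y'²−z²)/2L = -0.2939
  √(A²+B²)=0.5178;  θ2 = -1.4758+2.1742 ≈ 0.6985
φ3=240.0° → target in arm frame (-0.0455, -0.0787)
  A=0.1855, B=-0.5155, C=(l²−L²−A²−y'²−z²)/(2L)=-0.4211
  θ3 = atan2(B,A) + arccos(C/0.5478) = 1.2220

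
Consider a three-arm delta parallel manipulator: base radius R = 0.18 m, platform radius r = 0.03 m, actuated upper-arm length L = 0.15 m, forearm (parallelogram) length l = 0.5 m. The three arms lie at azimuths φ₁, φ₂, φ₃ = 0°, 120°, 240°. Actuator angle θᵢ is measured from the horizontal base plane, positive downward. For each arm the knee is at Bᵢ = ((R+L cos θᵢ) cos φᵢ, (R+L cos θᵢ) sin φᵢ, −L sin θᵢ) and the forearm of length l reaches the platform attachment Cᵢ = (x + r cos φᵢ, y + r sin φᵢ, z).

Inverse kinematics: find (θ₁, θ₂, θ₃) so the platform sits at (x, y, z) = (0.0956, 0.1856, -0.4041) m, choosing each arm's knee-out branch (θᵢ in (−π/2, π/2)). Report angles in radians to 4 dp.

θ₁ = -0.0870, θ₂ = -0.1745, θ₃ = 1.1347

rotate P by −φ1: (0.0956, 0.1856, -0.4041)
  e−x'=0.0544;  (l²−L²−(e−x')²−y'²−z²)/2L = 0.0893
  √(A²+B²)=0.4077;  θ1 = -1.4370+1.3499 ≈ -0.0870
φ2=120.0° → target in arm frame (0.1129, -0.1756)
  e−x'=0.0371;  (l²−L²−(e−x')²−y'²−z²)/2L = 0.1067
  θ2 = atan2(B,A) + arccos(C/0.4058) = -0.1745
φ3=240.0° → target in arm frame (-0.2085, -0.0100)
  e−x'=0.3585;  (l²−L²−(e−x')²−y'²−z²)/2L = -0.2148
  γ=atan2(-0.4041,0.3585)=-0.8451;  ψ=arccos(-0.3976)=1.9797;  θ3=γ+ψ≈1.1347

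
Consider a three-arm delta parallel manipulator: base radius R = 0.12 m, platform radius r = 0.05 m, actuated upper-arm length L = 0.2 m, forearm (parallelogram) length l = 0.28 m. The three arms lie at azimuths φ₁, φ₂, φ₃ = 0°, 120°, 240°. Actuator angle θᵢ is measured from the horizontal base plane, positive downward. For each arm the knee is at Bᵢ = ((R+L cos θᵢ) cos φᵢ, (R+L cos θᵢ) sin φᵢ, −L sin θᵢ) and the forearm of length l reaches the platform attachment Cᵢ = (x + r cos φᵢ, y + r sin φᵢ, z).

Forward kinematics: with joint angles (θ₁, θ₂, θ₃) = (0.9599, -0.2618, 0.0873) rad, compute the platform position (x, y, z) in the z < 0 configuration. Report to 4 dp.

S1 = (0.1847·cos0.0°, 0.1847·sin0.0°, -0.1638) = (0.1847, 0.0000, -0.1638)
S2 = (0.2632·cos120.0°, 0.2632·sin120.0°, 0.0518) = (-0.1316, 0.2279, 0.0518)
S3 = (0.2692·cos240.0°, 0.2692·sin240.0°, -0.0174) = (-0.1346, -0.2332, -0.0174)
eliminate P² terms by subtracting sphere 1 from 2 and 3
[-0.6326 0.4559 0.4312]·P = 0.0110;  [-0.6387 -0.4663 0.2928]·P = 0.0118
Cramer: x(z) = -0.0179+0.5707z;  y(z) = -0.0008-0.1538z
into |P−S₁|² = l²: 1.3494z² + 0.0966z + -0.0105 = 0;  Δ = 0.0659;  z = -0.1309 or 0.0594 → z<0 root = -0.1309
x = -0.0927, y = 0.0193

(-0.0927, 0.0193, -0.1309)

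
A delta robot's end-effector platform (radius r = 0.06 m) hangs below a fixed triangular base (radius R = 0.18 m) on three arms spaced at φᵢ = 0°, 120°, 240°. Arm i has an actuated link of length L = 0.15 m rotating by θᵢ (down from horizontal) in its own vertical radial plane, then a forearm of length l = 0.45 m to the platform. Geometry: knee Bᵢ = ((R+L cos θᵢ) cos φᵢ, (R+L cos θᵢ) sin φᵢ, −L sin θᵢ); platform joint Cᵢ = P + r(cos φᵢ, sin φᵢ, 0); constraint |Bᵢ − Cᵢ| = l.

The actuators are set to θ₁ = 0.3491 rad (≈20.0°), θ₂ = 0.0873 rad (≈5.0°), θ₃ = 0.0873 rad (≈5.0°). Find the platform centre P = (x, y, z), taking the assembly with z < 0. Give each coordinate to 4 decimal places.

centre 1 = (0.2610·cos0.0°, 0.2610·sin0.0°, -0.0513) = (0.2610, 0.0000, -0.0513)
arm 2 at φ=120.0°: (R−r)+L cos θ2 = 0.2694;  centre 2 = (-0.1347, 0.2333, -0.0131)
φ3=240.0°: virtual centre (-0.1347, -0.2333, -0.0131), radius l
|centre ₂|²−|centre ₁|² = 0.0020;  |centre ₃|²−|centre ₁|² = 0.0020
linear system: -0.7913x+0.4667y = 0.0020−0.0765z; -0.7913x+-0.4667y = 0.0020−0.0765z
det = 0.7386;  x = -0.0026+0.0966z,  y = 0.0000+0.0000z
quadratic in z: (1.0093)z²+(0.0517)z+(-0.1304)=0, √Δ=0.7275 → z ∈ {-0.3860, 0.3348}; z = -0.3860 (taking z<0)
x = -0.0399, y = 0.0000

(-0.0399, 0.0000, -0.3860)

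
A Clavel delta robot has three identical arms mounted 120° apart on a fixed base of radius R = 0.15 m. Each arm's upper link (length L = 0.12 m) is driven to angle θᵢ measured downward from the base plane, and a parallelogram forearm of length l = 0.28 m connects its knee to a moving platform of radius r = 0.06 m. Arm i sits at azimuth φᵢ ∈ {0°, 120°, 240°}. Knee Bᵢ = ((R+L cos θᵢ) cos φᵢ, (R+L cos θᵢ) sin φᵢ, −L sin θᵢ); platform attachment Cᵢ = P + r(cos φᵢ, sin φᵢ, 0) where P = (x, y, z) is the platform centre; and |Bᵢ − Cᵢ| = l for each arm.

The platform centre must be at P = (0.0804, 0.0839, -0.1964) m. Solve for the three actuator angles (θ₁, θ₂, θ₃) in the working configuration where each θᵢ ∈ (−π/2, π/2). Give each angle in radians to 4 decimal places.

arm 1 (φ=0.0°): x'=0.0804, y'=0.0839
  A cos θ + B sin θ = C:  0.0096·cos θ + -0.1964·sin θ = 0.0762
  γ=atan2(-0.1964,0.0096)=-1.5220;  ψ=arccos(0.3877)=1.1727;  θ1=γ+ψ≈-0.3493
arm 2 (φ=120.0°): x'=0.0325, y'=-0.1116
  A cos θ + B sin θ = C:  0.0575·cos θ + -0.1964·sin θ = 0.0403
  θ2 = atan2(B,A) + arccos(C/0.2047) = 0.0869
φ3=240.0° → target in arm frame (-0.1129, 0.0277)
  A cos θ + B sin θ = C:  0.2029·cos θ + -0.1964·sin θ = -0.0687
  γ=atan2(-0.1964,0.2029)=-0.7692;  ψ=arccos(-0.2434)=1.8166;  θ3=γ+ψ≈1.0474

θ₁ = -0.3493, θ₂ = 0.0869, θ₃ = 1.0474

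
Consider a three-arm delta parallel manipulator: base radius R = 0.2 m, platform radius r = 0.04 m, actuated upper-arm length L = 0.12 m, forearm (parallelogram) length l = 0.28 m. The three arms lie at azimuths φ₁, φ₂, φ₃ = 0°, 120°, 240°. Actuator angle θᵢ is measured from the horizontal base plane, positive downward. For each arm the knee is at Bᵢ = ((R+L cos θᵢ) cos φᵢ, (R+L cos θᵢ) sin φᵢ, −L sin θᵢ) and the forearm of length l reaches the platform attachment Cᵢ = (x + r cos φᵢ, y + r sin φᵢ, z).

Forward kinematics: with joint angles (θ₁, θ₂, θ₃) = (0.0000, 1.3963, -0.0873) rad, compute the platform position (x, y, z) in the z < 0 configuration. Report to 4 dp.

(0.0472, -0.0870, -0.1289)

arm 1 at φ=0.0°: ρ1 = 0.2800;  S1 = (0.2800, 0.0000, 0.0000)
arm 2 at φ=120.0°: ρ2 = 0.1808;  S2 = (-0.0904, 0.1566, -0.1182)
φ3=240.0°: virtual centre (-0.1398, -0.2421, 0.0105), radius l
|S₂|²−|S₁|² = -0.0317;  |S₃|²−|S₁|² = -0.0001
[-0.7408 0.3132 -0.2364]·P = -0.0317;  [-0.8395 -0.4842 0.0209]·P = -0.0001
Cramer: x(z) = 0.0248-0.1735z;  y(z) = -0.0427+0.3441z
quadratic in z: (1.1485)z²+(0.0592)z+(-0.0114)=0, √Δ=0.2368 → z ∈ {-0.1289, 0.0773}; z = -0.1289 (taking z<0)
x = 0.0472, y = -0.0870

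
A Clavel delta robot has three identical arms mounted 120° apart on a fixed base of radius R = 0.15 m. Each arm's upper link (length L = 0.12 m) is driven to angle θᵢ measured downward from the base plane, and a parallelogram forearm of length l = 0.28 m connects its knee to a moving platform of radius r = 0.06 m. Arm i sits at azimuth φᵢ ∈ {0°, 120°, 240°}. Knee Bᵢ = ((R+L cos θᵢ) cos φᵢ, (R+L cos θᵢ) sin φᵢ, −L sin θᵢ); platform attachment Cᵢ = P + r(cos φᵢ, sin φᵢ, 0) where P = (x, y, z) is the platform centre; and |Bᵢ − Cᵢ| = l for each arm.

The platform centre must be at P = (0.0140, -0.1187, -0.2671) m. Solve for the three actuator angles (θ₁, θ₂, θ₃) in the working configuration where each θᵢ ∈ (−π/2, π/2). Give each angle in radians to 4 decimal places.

arm 1 (φ=0.0°): x'=0.0140, y'=-0.1187
  e−x'=0.0760;  (l²−L²−(e−x')²−y'²−z²)/2L = -0.1134
  γ=atan2(-0.2671,0.0760)=-1.2936;  ψ=arccos(-0.4082)=1.9913;  θ1=γ+ψ≈0.6977
φ2=120.0° → target in arm frame (-0.1098, 0.0472)
  e−x'=0.1998;  (l²−L²−(e−x')²−y'²−z²)/2L = -0.2062
  √(A²+B²)=0.3336;  θ2 = -0.9286+2.2373 ≈ 1.3087
arm 3 (φ=240.0°): x'=0.0958, y'=0.0715
  e−x'=-0.0058;  (l²−L²−(e−x')²−y'²−z²)/2L = -0.0520
  γ=atan2(-0.2671,-0.0058)=-1.5925;  ψ=arccos(-0.1947)=1.7668;  θ3=γ+ψ≈0.1743

θ₁ = 0.6977, θ₂ = 1.3087, θ₃ = 0.1743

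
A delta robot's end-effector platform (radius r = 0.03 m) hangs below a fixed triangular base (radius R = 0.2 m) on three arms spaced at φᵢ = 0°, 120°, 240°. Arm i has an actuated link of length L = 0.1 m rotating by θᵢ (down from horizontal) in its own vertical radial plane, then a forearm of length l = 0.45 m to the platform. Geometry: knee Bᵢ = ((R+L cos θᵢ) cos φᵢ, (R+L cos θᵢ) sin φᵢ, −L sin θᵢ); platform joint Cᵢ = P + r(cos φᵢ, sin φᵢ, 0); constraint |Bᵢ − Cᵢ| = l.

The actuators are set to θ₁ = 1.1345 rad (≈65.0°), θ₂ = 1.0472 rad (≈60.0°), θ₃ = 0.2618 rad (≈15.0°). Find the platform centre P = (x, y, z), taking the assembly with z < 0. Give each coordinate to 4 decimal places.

centre 1 = (0.2123·cos0.0°, 0.2123·sin0.0°, -0.0906) = (0.2123, 0.0000, -0.0906)
arm 2 at φ=120.0°: ρ2 = 0.2200;  centre 2 = (-0.1100, 0.1905, -0.0866)
centre 3 = (0.2666·cos240.0°, 0.2666·sin240.0°, -0.0259) = (-0.1333, -0.2309, -0.0259)
subtract pairs → two planes through P
plane₁₂: -0.6445x+0.3811y+0.0081z = 0.0026
Cramer: x(z) = -0.0147+0.0946z;  y(z) = -0.0180+0.1389z
sphere 1 gives Az²+Bz+C=0 with A=1.0282, B=0.1333, C=-0.1424;  B²−4AC=0.6036;  roots -0.4426, 0.3130;  negative root z = -0.4426
x = -0.0566, y = -0.0794

(-0.0566, -0.0794, -0.4426)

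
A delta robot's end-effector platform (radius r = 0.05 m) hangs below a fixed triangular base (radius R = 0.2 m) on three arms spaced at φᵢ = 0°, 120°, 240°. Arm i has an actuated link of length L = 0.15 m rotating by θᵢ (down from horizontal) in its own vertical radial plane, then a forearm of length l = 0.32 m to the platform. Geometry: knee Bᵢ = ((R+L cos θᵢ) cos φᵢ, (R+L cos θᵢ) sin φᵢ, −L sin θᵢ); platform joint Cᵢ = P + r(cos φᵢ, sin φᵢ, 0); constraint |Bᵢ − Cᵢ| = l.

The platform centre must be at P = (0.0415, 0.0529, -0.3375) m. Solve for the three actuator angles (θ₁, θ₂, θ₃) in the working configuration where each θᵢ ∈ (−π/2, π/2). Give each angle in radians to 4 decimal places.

θ₁ = 0.7854, θ₂ = 0.8731, θ₃ = 1.3091

rotate P by −φ1: (0.0415, 0.0529, -0.3375)
  e−x'=0.1085;  (l²−L²−(e−x')²−y'²−z²)/2L = -0.1619
  γ=atan2(-0.3375,0.1085)=-1.2598;  ψ=arccos(-0.4567)=2.0451;  θ1=γ+ψ≈0.7854
φ2=120.0° → target in arm frame (0.0251, -0.0624)
  A cos θ + B sin θ = C:  0.1249·cos θ + -0.3375·sin θ = -0.1784
  √(A²+B²)=0.3599;  θ2 = -1.2163+2.0893 ≈ 0.8731
rotate P by −φ3: (-0.0666, 0.0095, -0.3375)
  e−x'=0.2166;  (l²−L²−(e−x')²−y'²−z²)/2L = -0.2700
  γ=atan2(-0.3375,0.2166)=-1.0003;  ψ=arccos(-0.6733)=2.3094;  θ3=γ+ψ≈1.3091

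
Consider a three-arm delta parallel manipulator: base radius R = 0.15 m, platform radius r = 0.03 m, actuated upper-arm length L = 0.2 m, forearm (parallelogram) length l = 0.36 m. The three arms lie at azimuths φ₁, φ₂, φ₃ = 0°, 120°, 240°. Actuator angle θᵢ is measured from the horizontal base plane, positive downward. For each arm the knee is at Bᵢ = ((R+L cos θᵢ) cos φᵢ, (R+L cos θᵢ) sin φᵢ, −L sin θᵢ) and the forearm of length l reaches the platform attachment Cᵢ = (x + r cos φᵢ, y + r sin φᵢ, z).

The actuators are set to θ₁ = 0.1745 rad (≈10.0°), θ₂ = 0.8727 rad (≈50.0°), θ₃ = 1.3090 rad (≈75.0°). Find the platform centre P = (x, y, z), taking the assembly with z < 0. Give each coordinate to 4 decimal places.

(0.1492, 0.0788, -0.3434)

S1 = (0.3170·cos0.0°, 0.3170·sin0.0°, -0.0347) = (0.3170, 0.0000, -0.0347)
φ2=120.0°: virtual centre (-0.1243, 0.2153, -0.1532), radius l
arm 3 at φ=240.0°: (R−r)+L cos θ3 = 0.1718;  S3 = (-0.0859, -0.1488, -0.1932)
eliminate P² terms by subtracting sphere 1 from 2 and 3
[-0.8825 0.4305 -0.2370]·P = -0.0164;  [-0.8057 -0.2975 -0.3169]·P = -0.0348
Cramer: x(z) = 0.0326-0.3396z;  y(z) = 0.0288-0.1456z
into |P−S₁|² = l²: 1.1365z² + 0.2542z + -0.0467 = 0;  Δ = 0.2770;  z = -0.3434 or 0.1197 → z<0 root = -0.3434
x = 0.1492, y = 0.0788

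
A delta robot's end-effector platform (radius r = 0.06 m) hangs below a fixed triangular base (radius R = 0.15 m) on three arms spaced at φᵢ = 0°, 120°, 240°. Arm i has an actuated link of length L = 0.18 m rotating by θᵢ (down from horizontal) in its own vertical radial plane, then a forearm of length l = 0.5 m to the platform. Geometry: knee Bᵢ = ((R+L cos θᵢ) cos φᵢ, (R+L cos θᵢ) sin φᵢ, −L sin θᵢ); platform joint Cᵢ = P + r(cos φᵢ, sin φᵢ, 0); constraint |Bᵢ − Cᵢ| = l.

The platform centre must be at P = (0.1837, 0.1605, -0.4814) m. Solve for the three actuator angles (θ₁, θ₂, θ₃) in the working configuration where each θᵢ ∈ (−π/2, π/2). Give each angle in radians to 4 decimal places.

θ₁ = 0.0871, θ₂ = 0.5234, θ₃ = 1.2215

arm 1 (φ=0.0°): x'=0.1837, y'=0.1605
  A cos θ + B sin θ = C:  -0.0937·cos θ + -0.4814·sin θ = -0.1352
  γ=atan2(-0.4814,-0.0937)=-1.7630;  ψ=arccos(-0.2758)=1.8502;  θ1=γ+ψ≈0.0871
φ2=120.0° → target in arm frame (0.0471, -0.2393)
  A cos θ + B sin θ = C:  0.0429·cos θ + -0.4814·sin θ = -0.2035
  θ2 = atan2(B,A) + arccos(C/0.4833) = 0.5234
rotate P by −φ3: (-0.2308, 0.0788, -0.4814)
  A cos θ + B sin θ = C:  0.3208·cos θ + -0.4814·sin θ = -0.3425
  γ=atan2(-0.4814,0.3208)=-0.9829;  ψ=arccos(-0.5920)=2.2044;  θ3=γ+ψ≈1.2215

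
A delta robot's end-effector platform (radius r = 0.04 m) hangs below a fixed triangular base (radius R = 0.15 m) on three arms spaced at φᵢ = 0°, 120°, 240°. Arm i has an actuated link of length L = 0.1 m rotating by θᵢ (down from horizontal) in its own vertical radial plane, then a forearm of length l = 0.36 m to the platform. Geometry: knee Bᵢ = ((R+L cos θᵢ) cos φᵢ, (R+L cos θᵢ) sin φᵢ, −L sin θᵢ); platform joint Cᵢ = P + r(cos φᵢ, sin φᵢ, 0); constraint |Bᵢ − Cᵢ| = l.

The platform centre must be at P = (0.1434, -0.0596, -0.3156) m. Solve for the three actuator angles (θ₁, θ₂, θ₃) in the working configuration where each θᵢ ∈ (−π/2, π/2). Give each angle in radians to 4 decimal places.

θ₁ = -0.3494, θ₂ = 1.2216, θ₃ = 0.6981

φ1=0.0° → target in arm frame (0.1434, -0.0596)
  A=-0.0334, B=-0.3156, C=(l²−L²−A²−y'²−z²)/(2L)=0.0766
  √(A²+B²)=0.3174;  θ1 = -1.6762+1.3269 ≈ -0.3494
φ2=120.0° → target in arm frame (-0.1233, -0.0944)
  A=0.2333, B=-0.3156, C=(l²−L²−A²−y'²−z²)/(2L)=-0.2167
  θ2 = atan2(B,A) + arccos(C/0.3925) = 1.2216
rotate P by −φ3: (-0.0201, 0.1540, -0.3156)
  A=0.1301, B=-0.3156, C=(l²−L²−A²−y'²−z²)/(2L)=-0.1032
  √(A²+B²)=0.3414;  θ3 = -1.1798+1.8779 ≈ 0.6981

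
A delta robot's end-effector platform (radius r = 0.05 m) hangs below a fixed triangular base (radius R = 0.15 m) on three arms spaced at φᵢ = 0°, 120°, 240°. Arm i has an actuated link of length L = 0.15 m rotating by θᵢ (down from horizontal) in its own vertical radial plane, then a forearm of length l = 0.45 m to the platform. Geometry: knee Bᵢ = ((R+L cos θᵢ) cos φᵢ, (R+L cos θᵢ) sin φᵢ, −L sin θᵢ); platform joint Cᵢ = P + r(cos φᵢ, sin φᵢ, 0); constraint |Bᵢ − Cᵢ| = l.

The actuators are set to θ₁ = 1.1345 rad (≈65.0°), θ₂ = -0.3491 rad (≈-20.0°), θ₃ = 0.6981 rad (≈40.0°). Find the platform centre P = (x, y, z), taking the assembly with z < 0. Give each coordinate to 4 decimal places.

S1 = (0.1634·cos0.0°, 0.1634·sin0.0°, -0.1359) = (0.1634, 0.0000, -0.1359)
φ2=120.0°: virtual centre (-0.1205, 0.2087, 0.0513), radius l
arm 3 at φ=240.0°: (R−r)+L cos θ3 = 0.2149;  S3 = (-0.1075, -0.1861, -0.0964)
|S₂|²−|S₁|² = 0.0155;  |S₃|²−|S₁|² = 0.0103
plane₁₂: -0.5677x+0.4173y+0.3745z = 0.0155
Cramer: x(z) = -0.0230+0.3942z;  y(z) = 0.0058-0.3612z
quadratic in z: (1.2858)z²+(0.1207)z+(-0.1492)=0, √Δ=0.8844 → z ∈ {-0.3908, 0.2970}; z = -0.3908 (taking z<0)
x = -0.1771, y = 0.1470

(-0.1771, 0.1470, -0.3908)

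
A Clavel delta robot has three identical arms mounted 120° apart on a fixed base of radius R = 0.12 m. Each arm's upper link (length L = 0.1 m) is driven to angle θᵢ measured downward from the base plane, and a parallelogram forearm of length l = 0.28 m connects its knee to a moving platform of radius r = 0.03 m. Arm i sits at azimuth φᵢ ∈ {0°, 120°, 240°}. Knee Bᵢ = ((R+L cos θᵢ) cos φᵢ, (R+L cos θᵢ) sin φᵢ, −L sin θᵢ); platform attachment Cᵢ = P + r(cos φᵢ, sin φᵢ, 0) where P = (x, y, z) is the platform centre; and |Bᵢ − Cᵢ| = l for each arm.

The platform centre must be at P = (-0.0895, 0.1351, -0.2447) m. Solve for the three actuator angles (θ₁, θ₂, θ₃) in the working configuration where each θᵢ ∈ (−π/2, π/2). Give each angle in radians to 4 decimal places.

θ₁ = 1.3960, θ₂ = -0.3495, θ₃ = 1.3084

arm 1 (φ=0.0°): x'=-0.0895, y'=0.1351
  A=0.1795, B=-0.2447, C=(l²−L²−A²−y'²−z²)/(2L)=-0.2098
  θ1 = atan2(B,A) + arccos(C/0.3035) = 1.3960
φ2=120.0° → target in arm frame (0.1618, 0.0100)
  A=-0.0718, B=-0.2447, C=(l²−L²−A²−y'²−z²)/(2L)=0.0164
  √(A²+B²)=0.2550;  θ2 = -1.8560+1.5065 ≈ -0.3495
rotate P by −φ3: (-0.0723, -0.1451, -0.2447)
  A=0.1623, B=-0.2447, C=(l²−L²−A²−y'²−z²)/(2L)=-0.1942
  √(A²+B²)=0.2936;  θ3 = -0.9853+2.2936 ≈ 1.3084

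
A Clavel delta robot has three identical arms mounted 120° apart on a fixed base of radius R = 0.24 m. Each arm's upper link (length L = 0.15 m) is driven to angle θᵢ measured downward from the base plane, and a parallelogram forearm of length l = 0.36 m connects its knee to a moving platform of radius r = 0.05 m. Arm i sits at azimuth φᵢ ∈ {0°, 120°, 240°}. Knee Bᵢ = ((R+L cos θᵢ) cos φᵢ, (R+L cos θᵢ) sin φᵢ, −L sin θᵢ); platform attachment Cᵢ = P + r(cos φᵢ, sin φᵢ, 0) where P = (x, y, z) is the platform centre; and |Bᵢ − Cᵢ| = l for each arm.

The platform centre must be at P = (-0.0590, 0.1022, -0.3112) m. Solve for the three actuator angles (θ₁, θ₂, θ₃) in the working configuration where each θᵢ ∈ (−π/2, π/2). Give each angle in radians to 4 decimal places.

θ₁ = 1.2218, θ₂ = 0.1744, θ₃ = 1.2219

rotate P by −φ1: (-0.0590, 0.1022, -0.3112)
  e−x'=0.2490;  (l²−L²−(e−x')²−y'²−z²)/2L = -0.2073
  √(A²+B²)=0.3986;  θ1 = -0.8960+2.1178 ≈ 1.2218
arm 2 (φ=120.0°): x'=0.1180, y'=0.0000
  A cos θ + B sin θ = C:  0.0720·cos θ + -0.3112·sin θ = 0.0169
  √(A²+B²)=0.3194;  θ2 = -1.3435+1.5178 ≈ 0.1744
φ3=240.0° → target in arm frame (-0.0590, -0.1022)
  A cos θ + B sin θ = C:  0.2490·cos θ + -0.3112·sin θ = -0.2073
  θ3 = atan2(B,A) + arccos(C/0.3986) = 1.2219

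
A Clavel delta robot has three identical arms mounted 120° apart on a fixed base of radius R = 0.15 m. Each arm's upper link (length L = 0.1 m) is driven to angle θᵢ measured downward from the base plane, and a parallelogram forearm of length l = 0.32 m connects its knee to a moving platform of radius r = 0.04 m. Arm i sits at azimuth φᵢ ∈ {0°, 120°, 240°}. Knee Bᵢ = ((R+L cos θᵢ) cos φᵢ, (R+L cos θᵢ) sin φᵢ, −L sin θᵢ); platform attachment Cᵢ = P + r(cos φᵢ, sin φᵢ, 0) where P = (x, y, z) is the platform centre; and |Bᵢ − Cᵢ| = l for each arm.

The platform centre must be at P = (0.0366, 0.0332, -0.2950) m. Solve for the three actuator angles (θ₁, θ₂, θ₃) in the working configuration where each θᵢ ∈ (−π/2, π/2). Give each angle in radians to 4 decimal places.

θ₁ = 0.2622, θ₂ = 0.4360, θ₃ = 0.7855

rotate P by −φ1: (0.0366, 0.0332, -0.2950)
  e−x'=0.0734;  (l²−L²−(e−x')²−y'²−z²)/2L = -0.0056
  γ=atan2(-0.2950,0.0734)=-1.3269;  ψ=arccos(-0.0183)=1.5891;  θ1=γ+ψ≈0.2622
rotate P by −φ2: (0.0105, -0.0483, -0.2950)
  e−x'=0.0995;  (l²−L²−(e−x')²−y'²−z²)/2L = -0.0343
  γ=atan2(-0.2950,0.0995)=-1.2453;  ψ=arccos(-0.1103)=1.6813;  θ2=γ+ψ≈0.4360
arm 3 (φ=240.0°): x'=-0.0471, y'=0.0151
  A cos θ + B sin θ = C:  0.1571·cos θ + -0.2950·sin θ = -0.0976
  √(A²+B²)=0.3342;  θ3 = -1.0816+1.8671 ≈ 0.7855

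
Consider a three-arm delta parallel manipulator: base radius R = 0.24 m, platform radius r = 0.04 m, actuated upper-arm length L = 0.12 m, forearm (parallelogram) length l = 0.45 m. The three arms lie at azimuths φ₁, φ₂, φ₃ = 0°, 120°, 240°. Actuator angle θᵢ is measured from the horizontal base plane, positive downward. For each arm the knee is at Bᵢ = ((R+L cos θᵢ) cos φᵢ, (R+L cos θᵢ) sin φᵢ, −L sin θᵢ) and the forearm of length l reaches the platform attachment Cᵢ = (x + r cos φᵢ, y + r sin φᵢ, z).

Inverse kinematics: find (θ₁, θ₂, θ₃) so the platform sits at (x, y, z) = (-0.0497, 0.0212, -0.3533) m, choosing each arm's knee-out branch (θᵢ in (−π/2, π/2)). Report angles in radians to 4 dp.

arm 1 (φ=0.0°): x'=-0.0497, y'=0.0212
  e−x'=0.2497;  (l²−L²−(e−x')²−y'²−z²)/2L = 0.0020
  θ1 = atan2(B,A) + arccos(C/0.4326) = 0.6106
rotate P by −φ2: (0.0432, 0.0324, -0.3533)
  A cos θ + B sin θ = C:  0.1568·cos θ + -0.3533·sin θ = 0.1568
  √(A²+B²)=0.3865;  θ2 = -1.1531+1.1530 ≈ -0.0002
φ3=240.0° → target in arm frame (0.0065, -0.0536)
  A=0.1935, B=-0.3533, C=(l²−L²−A²−y'²−z²)/(2L)=0.0956
  √(A²+B²)=0.4028;  θ3 = -1.0697+1.3311 ≈ 0.2614

θ₁ = 0.6106, θ₂ = -0.0002, θ₃ = 0.2614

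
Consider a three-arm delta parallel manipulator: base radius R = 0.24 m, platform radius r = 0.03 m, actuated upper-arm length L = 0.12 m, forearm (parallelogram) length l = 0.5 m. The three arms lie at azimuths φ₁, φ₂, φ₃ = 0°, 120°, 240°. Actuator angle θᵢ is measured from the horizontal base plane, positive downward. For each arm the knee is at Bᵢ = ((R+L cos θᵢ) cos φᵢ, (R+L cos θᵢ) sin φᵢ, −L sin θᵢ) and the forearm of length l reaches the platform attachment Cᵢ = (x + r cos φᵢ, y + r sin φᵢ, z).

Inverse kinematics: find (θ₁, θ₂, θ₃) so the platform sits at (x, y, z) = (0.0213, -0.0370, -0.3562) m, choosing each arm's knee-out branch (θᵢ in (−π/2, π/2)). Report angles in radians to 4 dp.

θ₁ = -0.3483, θ₂ = 0.1747, θ₃ = -0.3492

arm 1 (φ=0.0°): x'=0.0213, y'=-0.0370
  A cos θ + B sin θ = C:  0.1887·cos θ + -0.3562·sin θ = 0.2989
  θ1 = atan2(B,A) + arccos(C/0.4031) = -0.3483
arm 2 (φ=120.0°): x'=-0.0427, y'=0.0001
  A cos θ + B sin θ = C:  0.2527·cos θ + -0.3562·sin θ = 0.1869
  √(A²+B²)=0.4367;  θ2 = -0.9538+1.1284 ≈ 0.1747
φ3=240.0° → target in arm frame (0.0214, 0.0369)
  e−x'=0.1886;  (l²−L²−(e−x')²−y'²−z²)/2L = 0.2991
  γ=atan2(-0.3562,0.1886)=-1.0838;  ψ=arccos(0.7421)=0.7346;  θ3=γ+ψ≈-0.3492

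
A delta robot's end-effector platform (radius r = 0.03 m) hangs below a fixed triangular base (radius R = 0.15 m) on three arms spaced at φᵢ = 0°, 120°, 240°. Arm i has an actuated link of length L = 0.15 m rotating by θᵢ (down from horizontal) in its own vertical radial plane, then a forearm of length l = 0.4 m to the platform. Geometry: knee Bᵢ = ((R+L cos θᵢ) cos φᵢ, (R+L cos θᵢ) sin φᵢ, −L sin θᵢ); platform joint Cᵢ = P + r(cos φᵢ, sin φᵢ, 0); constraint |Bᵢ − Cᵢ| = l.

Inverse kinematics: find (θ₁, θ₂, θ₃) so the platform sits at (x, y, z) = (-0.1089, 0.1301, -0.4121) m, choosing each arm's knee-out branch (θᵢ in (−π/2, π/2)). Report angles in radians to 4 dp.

φ1=0.0° → target in arm frame (-0.1089, 0.1301)
  e−x'=0.2289;  (l²−L²−(e−x')²−y'²−z²)/2L = -0.3388
  γ=atan2(-0.4121,0.2289)=-1.0638;  ψ=arccos(-0.7188)=2.3728;  θ1=γ+ψ≈1.3090
arm 2 (φ=120.0°): x'=0.1671, y'=0.0293
  e−x'=-0.0471;  (l²−L²−(e−x')²−y'²−z²)/2L = -0.1180
  √(A²+B²)=0.4148;  θ2 = -1.6846+1.8593 ≈ 0.1746
φ3=240.0° → target in arm frame (-0.0582, -0.1594)
  A=0.1782, B=-0.4121, C=(l²−L²−A²−y'²−z²)/(2L)=-0.2983
  γ=atan2(-0.4121,0.1782)=-1.1626;  ψ=arccos(-0.6643)=2.2974;  θ3=γ+ψ≈1.1348

θ₁ = 1.3090, θ₂ = 0.1746, θ₃ = 1.1348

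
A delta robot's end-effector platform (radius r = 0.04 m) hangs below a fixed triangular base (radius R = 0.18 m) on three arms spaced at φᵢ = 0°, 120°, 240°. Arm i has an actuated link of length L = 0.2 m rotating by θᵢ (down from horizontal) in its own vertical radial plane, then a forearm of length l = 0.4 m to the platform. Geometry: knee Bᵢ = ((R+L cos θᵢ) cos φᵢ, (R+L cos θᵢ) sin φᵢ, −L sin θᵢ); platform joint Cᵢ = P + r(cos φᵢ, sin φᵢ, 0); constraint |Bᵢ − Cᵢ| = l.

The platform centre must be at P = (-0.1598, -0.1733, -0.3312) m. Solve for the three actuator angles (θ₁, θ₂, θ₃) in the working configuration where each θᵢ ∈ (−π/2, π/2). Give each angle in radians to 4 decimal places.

arm 1 (φ=0.0°): x'=-0.1598, y'=-0.1733
  A cos θ + B sin θ = C:  0.2998·cos θ + -0.3312·sin θ = -0.2740
  γ=atan2(-0.3312,0.2998)=-0.8351;  ψ=arccos(-0.6134)=2.2311;  θ1=γ+ψ≈1.3960
φ2=120.0° → target in arm frame (-0.0702, 0.2250)
  e−x'=0.2102;  (l²−L²−(e−x')²−y'²−z²)/2L = -0.2113
  γ=atan2(-0.3312,0.2102)=-1.0053;  ψ=arccos(-0.5386)=2.1396;  θ2=γ+ψ≈1.1343
rotate P by −φ3: (0.2300, -0.0517, -0.3312)
  A cos θ + B sin θ = C:  -0.0900·cos θ + -0.3312·sin θ = -0.0012
  θ3 = atan2(B,A) + arccos(C/0.3432) = -0.2619

θ₁ = 1.3960, θ₂ = 1.1343, θ₃ = -0.2619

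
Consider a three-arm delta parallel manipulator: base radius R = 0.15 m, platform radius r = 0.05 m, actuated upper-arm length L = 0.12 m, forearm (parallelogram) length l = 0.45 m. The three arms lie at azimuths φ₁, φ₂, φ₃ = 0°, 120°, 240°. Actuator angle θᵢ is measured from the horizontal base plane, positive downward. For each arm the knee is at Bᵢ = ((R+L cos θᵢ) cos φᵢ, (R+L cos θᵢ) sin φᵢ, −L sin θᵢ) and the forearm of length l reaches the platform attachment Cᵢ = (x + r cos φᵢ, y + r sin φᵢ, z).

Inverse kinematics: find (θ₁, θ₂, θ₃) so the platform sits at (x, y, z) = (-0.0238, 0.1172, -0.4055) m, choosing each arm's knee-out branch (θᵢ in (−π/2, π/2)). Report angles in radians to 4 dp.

rotate P by −φ1: (-0.0238, 0.1172, -0.4055)
  e−x'=0.1238;  (l²−L²−(e−x')²−y'²−z²)/2L = -0.0225
  θ1 = atan2(B,A) + arccos(C/0.4240) = 0.3493
arm 2 (φ=120.0°): x'=0.1134, y'=-0.0380
  A cos θ + B sin θ = C:  -0.0134·cos θ + -0.4055·sin θ = 0.0919
  θ2 = atan2(B,A) + arccos(C/0.4057) = -0.2614
arm 3 (φ=240.0°): x'=-0.0896, y'=-0.0792
  e−x'=0.1896;  (l²−L²−(e−x')²−y'²−z²)/2L = -0.0773
  γ=atan2(-0.4055,0.1896)=-1.1334;  ψ=arccos(-0.1727)=1.7444;  θ3=γ+ψ≈0.6109

θ₁ = 0.3493, θ₂ = -0.2614, θ₃ = 0.6109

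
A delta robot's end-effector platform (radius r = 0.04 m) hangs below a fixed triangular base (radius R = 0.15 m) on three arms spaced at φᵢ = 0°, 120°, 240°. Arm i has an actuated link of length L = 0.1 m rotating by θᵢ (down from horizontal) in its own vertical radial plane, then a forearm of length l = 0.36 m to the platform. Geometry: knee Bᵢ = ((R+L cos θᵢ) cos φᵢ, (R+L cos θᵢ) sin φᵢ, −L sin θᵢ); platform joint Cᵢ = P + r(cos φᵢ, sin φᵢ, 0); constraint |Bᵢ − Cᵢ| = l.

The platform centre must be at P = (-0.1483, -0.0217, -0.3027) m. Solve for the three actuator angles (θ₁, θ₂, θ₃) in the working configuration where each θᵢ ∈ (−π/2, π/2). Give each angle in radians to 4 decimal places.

θ₁ = 1.2217, θ₂ = 0.0876, θ₃ = -0.1743

rotate P by −φ1: (-0.1483, -0.0217, -0.3027)
  A cos θ + B sin θ = C:  0.2583·cos θ + -0.3027·sin θ = -0.1961
  θ1 = atan2(B,A) + arccos(C/0.3979) = 1.2217
φ2=120.0° → target in arm frame (0.0554, 0.1393)
  e−x'=0.0546;  (l²−L²−(e−x')²−y'²−z²)/2L = 0.0279
  γ=atan2(-0.3027,0.0546)=-1.3922;  ψ=arccos(0.0908)=1.4798;  θ2=γ+ψ≈0.0876
φ3=240.0° → target in arm frame (0.0929, -0.1176)
  e−x'=0.0171;  (l²−L²−(e−x')²−y'²−z²)/2L = 0.0693
  √(A²+B²)=0.3032;  θ3 = -1.5145+1.3402 ≈ -0.1743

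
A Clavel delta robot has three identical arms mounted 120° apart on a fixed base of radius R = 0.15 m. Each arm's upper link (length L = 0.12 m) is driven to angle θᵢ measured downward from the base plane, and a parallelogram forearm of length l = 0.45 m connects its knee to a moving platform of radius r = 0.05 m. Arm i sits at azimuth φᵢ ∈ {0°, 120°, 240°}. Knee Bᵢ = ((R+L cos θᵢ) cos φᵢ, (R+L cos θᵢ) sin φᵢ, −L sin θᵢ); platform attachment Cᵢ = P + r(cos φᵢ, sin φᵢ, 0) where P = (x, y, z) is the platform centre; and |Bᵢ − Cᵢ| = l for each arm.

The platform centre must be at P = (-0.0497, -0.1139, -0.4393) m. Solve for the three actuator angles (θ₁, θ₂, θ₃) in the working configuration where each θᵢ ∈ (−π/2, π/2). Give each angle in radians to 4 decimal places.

θ₁ = 0.6983, θ₂ = 0.7857, θ₃ = -0.0001

φ1=0.0° → target in arm frame (-0.0497, -0.1139)
  A=0.1497, B=-0.4393, C=(l²−L²−A²−y'²−z²)/(2L)=-0.1678
  θ1 = atan2(B,A) + arccos(C/0.4641) = 0.6983
φ2=120.0° → target in arm frame (-0.0738, 0.1000)
  A cos θ + B sin θ = C:  0.1738·cos θ + -0.4393·sin θ = -0.1879
  √(A²+B²)=0.4724;  θ2 = -1.1941+1.9797 ≈ 0.7857
rotate P by −φ3: (0.1235, 0.0139, -0.4393)
  A cos θ + B sin θ = C:  -0.0235·cos θ + -0.4393·sin θ = -0.0235
  √(A²+B²)=0.4399;  θ3 = -1.6242+1.6241 ≈ -0.0001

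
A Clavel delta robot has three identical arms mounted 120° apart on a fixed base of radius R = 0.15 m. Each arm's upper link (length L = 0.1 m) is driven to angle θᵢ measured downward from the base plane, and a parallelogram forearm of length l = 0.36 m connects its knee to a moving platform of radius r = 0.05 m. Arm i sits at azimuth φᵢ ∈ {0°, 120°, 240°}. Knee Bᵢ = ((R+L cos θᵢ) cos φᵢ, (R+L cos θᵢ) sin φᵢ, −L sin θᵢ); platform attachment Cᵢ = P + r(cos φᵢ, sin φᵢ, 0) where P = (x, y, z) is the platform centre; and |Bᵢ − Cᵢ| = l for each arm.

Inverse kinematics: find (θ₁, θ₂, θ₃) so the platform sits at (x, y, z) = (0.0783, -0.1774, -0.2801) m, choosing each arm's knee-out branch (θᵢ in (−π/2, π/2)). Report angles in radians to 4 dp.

θ₁ = -0.0872, θ₂ = 1.3965, θ₃ = -0.3491

rotate P by −φ1: (0.0783, -0.1774, -0.2801)
  e−x'=0.0217;  (l²−L²−(e−x')²−y'²−z²)/2L = 0.0460
  θ1 = atan2(B,A) + arccos(C/0.2809) = -0.0872
arm 2 (φ=120.0°): x'=-0.1928, y'=0.0209
  A=0.2928, B=-0.2801, C=(l²−L²−A²−y'²−z²)/(2L)=-0.2251
  θ2 = atan2(B,A) + arccos(C/0.4052) = 1.3965
arm 3 (φ=240.0°): x'=0.1145, y'=0.1565
  A=-0.0145, B=-0.2801, C=(l²−L²−A²−y'²−z²)/(2L)=0.0822
  √(A²+B²)=0.2805;  θ3 = -1.6225+1.2734 ≈ -0.3491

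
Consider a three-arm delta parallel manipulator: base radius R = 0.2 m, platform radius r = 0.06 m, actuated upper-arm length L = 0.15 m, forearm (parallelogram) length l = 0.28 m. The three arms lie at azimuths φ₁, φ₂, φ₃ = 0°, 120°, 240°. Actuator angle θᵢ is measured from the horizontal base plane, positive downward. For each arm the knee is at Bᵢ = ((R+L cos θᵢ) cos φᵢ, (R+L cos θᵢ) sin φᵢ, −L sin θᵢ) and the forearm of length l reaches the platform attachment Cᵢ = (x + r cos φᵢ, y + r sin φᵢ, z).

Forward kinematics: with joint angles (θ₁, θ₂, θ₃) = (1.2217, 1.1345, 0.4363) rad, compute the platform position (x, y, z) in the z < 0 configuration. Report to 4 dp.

O1 = (0.1913·cos0.0°, 0.1913·sin0.0°, -0.1410) = (0.1913, 0.0000, -0.1410)
O2 = (0.2034·cos120.0°, 0.2034·sin120.0°, -0.1359) = (-0.1017, 0.1761, -0.1359)
arm 3 at φ=240.0°: e+L cos θ3 = 0.2759;  O3 = (-0.1380, -0.2390, -0.0634)
|O₂|²−|O₁|² = 0.0034;  |O₃|²−|O₁|² = 0.0237
linear system: -0.5860x+0.3523y = 0.0034−0.0100z; -0.6586x+-0.4780y = 0.0237−0.1551z
Cramer: x(z) = -0.0195+0.1161z;  y(z) = -0.0228+0.1647z
sphere 1 gives Az²+Bz+C=0 with A=1.0406, B=0.2255, C=-0.0136;  B²−4AC=0.1074;  roots -0.2658, 0.0491;  negative root z = -0.2658
x = -0.0503, y = -0.0665

(-0.0503, -0.0665, -0.2658)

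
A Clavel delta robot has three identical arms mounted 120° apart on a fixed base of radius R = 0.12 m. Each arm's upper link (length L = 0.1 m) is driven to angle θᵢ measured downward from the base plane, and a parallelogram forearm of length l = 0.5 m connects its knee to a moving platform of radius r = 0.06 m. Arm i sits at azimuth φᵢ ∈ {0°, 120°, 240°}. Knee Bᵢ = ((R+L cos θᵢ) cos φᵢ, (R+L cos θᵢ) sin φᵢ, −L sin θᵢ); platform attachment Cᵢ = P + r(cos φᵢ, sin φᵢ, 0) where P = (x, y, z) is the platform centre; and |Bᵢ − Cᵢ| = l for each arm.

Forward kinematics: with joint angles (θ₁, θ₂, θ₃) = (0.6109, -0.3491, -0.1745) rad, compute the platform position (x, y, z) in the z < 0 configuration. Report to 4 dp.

O1 = (0.1419·cos0.0°, 0.1419·sin0.0°, -0.0574) = (0.1419, 0.0000, -0.0574)
φ2=120.0°: virtual centre (-0.0770, 0.1333, 0.0342), radius l
φ3=240.0°: virtual centre (-0.0792, -0.1372, 0.0174), radius l
|O₂|²−|O₁|² = 0.0014;  |O₃|²−|O₁|² = 0.0020
plane₁₂: -0.4378x+0.2667y+0.1831z = 0.0014
det = 0.2381;  x = -0.0039+0.3785z,  y = -0.0010+-0.0654z
sphere 1 gives Az²+Bz+C=0 with A=1.1475, B=0.0045, C=-0.2254;  B²−4AC=1.0348;  roots -0.4452, 0.4413;  negative root z = -0.4452
x = -0.1724, y = 0.0281

(-0.1724, 0.0281, -0.4452)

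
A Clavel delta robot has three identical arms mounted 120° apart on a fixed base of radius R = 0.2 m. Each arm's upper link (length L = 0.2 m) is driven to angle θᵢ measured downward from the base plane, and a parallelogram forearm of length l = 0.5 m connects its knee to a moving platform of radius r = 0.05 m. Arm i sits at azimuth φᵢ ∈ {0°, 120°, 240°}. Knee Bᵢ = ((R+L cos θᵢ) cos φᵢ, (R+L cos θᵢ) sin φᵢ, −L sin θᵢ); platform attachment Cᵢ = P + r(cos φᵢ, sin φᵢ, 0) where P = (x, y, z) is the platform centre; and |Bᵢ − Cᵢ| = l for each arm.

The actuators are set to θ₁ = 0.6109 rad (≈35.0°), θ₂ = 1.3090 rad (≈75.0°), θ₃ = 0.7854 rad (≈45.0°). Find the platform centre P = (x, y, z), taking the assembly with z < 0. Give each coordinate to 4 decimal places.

(0.0993, -0.1089, -0.5530)

arm 1 at φ=0.0°: e+L cos θ1 = 0.3138;  S1 = (0.3138, 0.0000, -0.1147)
S2 = (0.2018·cos120.0°, 0.2018·sin120.0°, -0.1932) = (-0.1009, 0.1747, -0.1932)
φ3=240.0°: virtual centre (-0.1457, -0.2524, -0.1414), radius l
subtract pairs → two planes through P
[-0.8294 0.3495 -0.1569]·P = -0.0336;  [-0.9191 -0.5048 -0.0534]·P = -0.0067
det = 0.7398;  x = 0.0261+-0.1323z,  y = -0.0342+0.1351z
quadratic in z: (1.0357)z²+(0.2963)z+(-0.1529)=0, √Δ=0.8492 → z ∈ {-0.5530, 0.2669}; z = -0.5530 (taking z<0)
x = 0.0993, y = -0.1089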